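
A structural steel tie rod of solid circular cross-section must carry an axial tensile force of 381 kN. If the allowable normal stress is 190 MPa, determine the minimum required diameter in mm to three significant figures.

Required area A ≥ P/σ_allow = 381000/190 = 2005 mm².
For a solid circular section, d ≥ √(4A/π) = 50.53 mm.

50.5 mm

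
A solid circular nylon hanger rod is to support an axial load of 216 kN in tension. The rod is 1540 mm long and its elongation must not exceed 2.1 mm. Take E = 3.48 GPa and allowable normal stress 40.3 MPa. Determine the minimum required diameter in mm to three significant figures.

Required area A ≥ P/σ_allow = 216000/40.3 = 5360 mm².
For a solid circular section, d ≥ √(4A/π) = 82.61 mm.
Elongation limit: A ≥ PL/(Eδ_allow) = 216000·1540/(3480·2.1) = 45520 mm² ⇒ d ≥ 240.7 mm.
The elongation limit governs.

241 mm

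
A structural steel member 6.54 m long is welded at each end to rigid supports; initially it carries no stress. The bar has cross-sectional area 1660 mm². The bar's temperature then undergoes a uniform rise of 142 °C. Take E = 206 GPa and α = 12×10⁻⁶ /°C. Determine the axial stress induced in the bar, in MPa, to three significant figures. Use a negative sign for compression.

-351 MPa

Free thermal expansion αLΔT = 12e-6 · 6540 · 142 = 11.14 mm.
The walls impose strain ε = −(11.14)/6540 = -1.7040e-03; σ = Eε = 206000 · -1.7040e-03 = -351 MPa.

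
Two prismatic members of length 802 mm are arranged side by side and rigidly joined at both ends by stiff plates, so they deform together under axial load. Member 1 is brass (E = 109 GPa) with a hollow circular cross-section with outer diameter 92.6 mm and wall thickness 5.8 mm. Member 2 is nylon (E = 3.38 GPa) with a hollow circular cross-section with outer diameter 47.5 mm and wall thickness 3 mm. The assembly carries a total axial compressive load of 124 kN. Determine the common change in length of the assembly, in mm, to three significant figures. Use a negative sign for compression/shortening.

-0.572 mm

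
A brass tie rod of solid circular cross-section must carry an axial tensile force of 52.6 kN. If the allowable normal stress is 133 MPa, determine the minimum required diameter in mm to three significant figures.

22.4 mm

Required area A ≥ P/σ_allow = 52600/133 = 395.5 mm².
For a solid circular section, d ≥ √(4A/π) = 22.44 mm.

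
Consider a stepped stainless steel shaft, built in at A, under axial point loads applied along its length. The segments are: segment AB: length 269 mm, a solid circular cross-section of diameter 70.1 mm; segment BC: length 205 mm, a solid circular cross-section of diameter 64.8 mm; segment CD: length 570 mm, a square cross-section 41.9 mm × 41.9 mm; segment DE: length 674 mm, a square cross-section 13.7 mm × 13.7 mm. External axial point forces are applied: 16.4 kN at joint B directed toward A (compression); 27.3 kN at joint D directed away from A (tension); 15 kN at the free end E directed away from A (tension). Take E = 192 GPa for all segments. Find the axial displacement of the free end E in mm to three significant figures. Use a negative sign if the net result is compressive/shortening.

Internal axial forces (sectioning from the free end, tension +): N_DE = 15 kN, N_CD = 42.3 kN, N_BC = 42.3 kN, N_AB = 25.9 kN.
A_AB = 3859 mm².
A_BC = 3298 mm².
A_CD = 1756 mm².
A_DE = 187.7 mm².
δ_AB = 25900·269/(3859·192000) = 0.009402 mm
δ_BC = 42300·205/(3298·192000) = 0.01369 mm
δ_CD = 42300·570/(1756·192000) = 0.07153 mm
δ_DE = 15000·674/(187.7·192000) = 0.2805 mm
δ = Σδ_i = 0.3752 mm.

0.375 mm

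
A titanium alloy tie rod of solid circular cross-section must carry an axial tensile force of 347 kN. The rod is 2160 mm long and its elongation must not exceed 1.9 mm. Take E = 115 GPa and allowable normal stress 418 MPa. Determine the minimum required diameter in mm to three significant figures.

Required area A ≥ P/σ_allow = 347000/418 = 830.1 mm².
For a solid circular section, d ≥ √(4A/π) = 32.51 mm.
Elongation limit: A ≥ PL/(Eδ_allow) = 347000·2160/(115000·1.9) = 3430 mm² ⇒ d ≥ 66.09 mm.
The elongation limit governs.

66.1 mm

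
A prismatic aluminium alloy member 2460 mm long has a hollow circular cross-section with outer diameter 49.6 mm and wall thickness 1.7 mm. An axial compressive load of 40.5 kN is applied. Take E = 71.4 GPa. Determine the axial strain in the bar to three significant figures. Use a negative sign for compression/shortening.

-0.00222

A = 255.8 mm².
σ = N/A = -158.3 MPa; ε = σ/E = -158.3/71400 = -2.217e-03.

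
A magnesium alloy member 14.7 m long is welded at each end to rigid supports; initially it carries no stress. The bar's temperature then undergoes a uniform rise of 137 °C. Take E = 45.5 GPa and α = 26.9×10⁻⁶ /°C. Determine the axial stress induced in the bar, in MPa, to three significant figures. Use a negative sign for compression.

-168 MPa

Free thermal expansion αLΔT = 26.9e-6 · 14700 · 137 = 54.17 mm.
The walls impose strain ε = −(54.17)/14700 = -3.6853e-03; σ = Eε = 45500 · -3.6853e-03 = -167.7 MPa.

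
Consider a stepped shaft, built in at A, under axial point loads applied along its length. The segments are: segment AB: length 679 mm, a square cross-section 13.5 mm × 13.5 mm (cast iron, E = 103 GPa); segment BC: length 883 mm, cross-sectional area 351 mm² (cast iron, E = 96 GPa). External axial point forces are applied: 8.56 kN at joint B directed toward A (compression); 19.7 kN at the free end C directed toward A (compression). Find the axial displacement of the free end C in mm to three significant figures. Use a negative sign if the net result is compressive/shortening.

Internal axial forces (sectioning from the free end, tension +): N_BC = -19.7 kN, N_AB = -28.26 kN.
A_AB = 182.2 mm².
δ_AB = -28260·679/(182.2·103000) = -1.022 mm
δ_BC = -19700·883/(351·96000) = -0.5162 mm
δ = Σδ_i = -1.538 mm.

-1.54 mm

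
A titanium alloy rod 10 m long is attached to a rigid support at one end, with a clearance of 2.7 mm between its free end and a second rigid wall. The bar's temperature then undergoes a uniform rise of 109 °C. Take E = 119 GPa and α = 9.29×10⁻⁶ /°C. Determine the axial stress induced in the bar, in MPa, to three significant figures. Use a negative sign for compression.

Free thermal expansion αLΔT = 9.29e-6 · 10000 · 109 = 10.13 mm.
The walls engage after the gap closes; constrained expansion = 10.13 − 2.7 = 7.426 mm.
The walls impose strain ε = −(7.426)/10000 = -7.4261e-04; σ = Eε = 119000 · -7.4261e-04 = -88.37 MPa.

-88.4 MPa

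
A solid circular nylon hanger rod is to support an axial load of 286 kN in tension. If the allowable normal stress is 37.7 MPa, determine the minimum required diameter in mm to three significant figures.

98.3 mm

Required area A ≥ P/σ_allow = 286000/37.7 = 7586 mm².
For a solid circular section, d ≥ √(4A/π) = 98.28 mm.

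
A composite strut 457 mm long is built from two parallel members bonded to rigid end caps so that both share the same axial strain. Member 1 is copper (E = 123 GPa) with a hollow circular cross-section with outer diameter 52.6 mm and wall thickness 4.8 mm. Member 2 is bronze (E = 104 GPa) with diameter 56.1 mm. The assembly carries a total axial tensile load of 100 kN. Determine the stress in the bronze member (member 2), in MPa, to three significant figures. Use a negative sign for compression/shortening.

A_1 = 720.8 mm².
A_2 = 2472 mm².
Equal strain + equilibrium ⇒ each member carries load in proportion to AE: A₁E₁ = 88660000 N, A₂E₂ = 257100000 N, ΣAE = 345700000 N.
σ₂ = P·E₂/ΣAE = 100000·104000/345700000 = 30.08 MPa.

30.1 MPa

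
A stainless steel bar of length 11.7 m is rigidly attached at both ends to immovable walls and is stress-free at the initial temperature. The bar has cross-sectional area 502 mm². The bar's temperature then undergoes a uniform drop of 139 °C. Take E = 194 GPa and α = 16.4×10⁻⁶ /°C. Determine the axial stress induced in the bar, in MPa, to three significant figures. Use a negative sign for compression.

442 MPa

Free thermal expansion αLΔT = 16.4e-6 · 11700 · -139 = -26.67 mm.
The walls impose strain ε = −(-26.67)/11700 = 2.2796e-03; σ = Eε = 194000 · 2.2796e-03 = 442.2 MPa.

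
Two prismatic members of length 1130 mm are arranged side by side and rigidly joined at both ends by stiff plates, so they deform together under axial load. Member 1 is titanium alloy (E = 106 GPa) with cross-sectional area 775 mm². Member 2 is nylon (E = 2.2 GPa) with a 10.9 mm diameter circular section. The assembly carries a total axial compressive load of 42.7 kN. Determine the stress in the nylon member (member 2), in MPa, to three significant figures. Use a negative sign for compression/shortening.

-1.14 MPa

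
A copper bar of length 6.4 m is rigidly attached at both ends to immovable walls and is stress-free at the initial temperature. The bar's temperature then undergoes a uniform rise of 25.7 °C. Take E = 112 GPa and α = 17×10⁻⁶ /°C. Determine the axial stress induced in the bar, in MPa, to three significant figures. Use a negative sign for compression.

-48.9 MPa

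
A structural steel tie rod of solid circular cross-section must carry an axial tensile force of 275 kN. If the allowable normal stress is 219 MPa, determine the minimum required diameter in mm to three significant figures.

Required area A ≥ P/σ_allow = 275000/219 = 1256 mm².
For a solid circular section, d ≥ √(4A/π) = 39.99 mm.

40.0 mm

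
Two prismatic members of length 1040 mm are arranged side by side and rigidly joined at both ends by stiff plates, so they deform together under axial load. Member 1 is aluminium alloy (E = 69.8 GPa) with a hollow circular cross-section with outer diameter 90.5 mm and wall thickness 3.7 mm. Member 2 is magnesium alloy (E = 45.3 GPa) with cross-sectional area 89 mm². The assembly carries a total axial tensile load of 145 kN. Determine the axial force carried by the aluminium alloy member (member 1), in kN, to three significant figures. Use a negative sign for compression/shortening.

137 kN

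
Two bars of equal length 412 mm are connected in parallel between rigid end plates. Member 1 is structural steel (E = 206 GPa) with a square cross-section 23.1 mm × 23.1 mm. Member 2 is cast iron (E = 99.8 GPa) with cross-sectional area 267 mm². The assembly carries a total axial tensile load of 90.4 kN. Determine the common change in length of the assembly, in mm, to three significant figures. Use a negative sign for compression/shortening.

A_1 = 533.6 mm².
Equal strain + equilibrium ⇒ each member carries load in proportion to AE: A₁E₁ = 109900000 N, A₂E₂ = 26650000 N, ΣAE = 136600000 N.
δ = PL/ΣAE = 90400·412/136600000 = 0.2727 mm.

0.273 mm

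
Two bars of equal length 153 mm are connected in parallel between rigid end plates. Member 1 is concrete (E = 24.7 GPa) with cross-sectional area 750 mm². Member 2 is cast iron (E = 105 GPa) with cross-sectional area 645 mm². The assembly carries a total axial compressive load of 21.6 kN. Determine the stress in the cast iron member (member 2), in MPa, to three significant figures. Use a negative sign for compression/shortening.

Equal strain + equilibrium ⇒ each member carries load in proportion to AE: A₁E₁ = 18520000 N, A₂E₂ = 67720000 N, ΣAE = 86250000 N.
σ₂ = P·E₂/ΣAE = -21600·105000/86250000 = -26.3 MPa.

-26.3 MPa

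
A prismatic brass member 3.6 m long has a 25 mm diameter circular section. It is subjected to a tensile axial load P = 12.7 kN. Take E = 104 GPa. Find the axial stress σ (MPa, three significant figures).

25.9 MPa

A = 490.9 mm².
σ = N/A = 12700/490.9 = 25.87 MPa.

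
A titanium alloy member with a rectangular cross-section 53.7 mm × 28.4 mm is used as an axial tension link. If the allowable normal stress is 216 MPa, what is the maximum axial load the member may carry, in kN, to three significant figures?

329 kN

A = 1525 mm².
P_max = σ_allow · A = 216 · 1525 = 329400 N = 329.4 kN.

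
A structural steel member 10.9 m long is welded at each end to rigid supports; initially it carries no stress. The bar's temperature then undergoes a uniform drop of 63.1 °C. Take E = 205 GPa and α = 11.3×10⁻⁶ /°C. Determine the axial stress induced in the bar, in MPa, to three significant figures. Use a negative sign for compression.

Free thermal expansion αLΔT = 11.3e-6 · 10900 · -63.1 = -7.772 mm.
The walls impose strain ε = −(-7.772)/10900 = 7.1303e-04; σ = Eε = 205000 · 7.1303e-04 = 146.2 MPa.

146 MPa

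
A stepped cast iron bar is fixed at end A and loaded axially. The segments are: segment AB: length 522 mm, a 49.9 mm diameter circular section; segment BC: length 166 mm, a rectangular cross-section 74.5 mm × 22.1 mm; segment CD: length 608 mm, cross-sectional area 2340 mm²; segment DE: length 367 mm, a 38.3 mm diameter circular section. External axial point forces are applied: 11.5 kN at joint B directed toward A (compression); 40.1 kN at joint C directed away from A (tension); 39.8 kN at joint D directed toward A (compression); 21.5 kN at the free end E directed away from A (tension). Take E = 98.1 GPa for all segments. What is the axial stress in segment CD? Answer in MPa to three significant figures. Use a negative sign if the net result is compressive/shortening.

Internal axial forces (sectioning from the free end, tension +): N_DE = 21.5 kN, N_CD = -18.3 kN, N_BC = 21.8 kN, N_AB = 10.3 kN.
σ_CD = N_CD/A_CD = -18300/2340 = -7.821 MPa.

-7.82 MPa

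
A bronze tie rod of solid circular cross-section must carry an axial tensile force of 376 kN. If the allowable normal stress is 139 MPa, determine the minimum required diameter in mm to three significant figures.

Required area A ≥ P/σ_allow = 376000/139 = 2705 mm².
For a solid circular section, d ≥ √(4A/π) = 58.69 mm.

58.7 mm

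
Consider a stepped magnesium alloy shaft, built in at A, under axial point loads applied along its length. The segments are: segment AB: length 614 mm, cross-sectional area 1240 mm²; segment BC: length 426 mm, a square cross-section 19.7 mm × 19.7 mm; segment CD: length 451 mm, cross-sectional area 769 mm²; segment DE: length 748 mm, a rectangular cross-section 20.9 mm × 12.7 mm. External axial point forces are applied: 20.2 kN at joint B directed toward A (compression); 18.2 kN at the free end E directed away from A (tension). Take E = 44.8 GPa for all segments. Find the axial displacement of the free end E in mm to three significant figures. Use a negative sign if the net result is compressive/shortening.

Internal axial forces (sectioning from the free end, tension +): N_DE = 18.2 kN, N_CD = 18.2 kN, N_BC = 18.2 kN, N_AB = -2 kN.
A_BC = 388.1 mm².
A_DE = 265.4 mm².
δ_AB = -2000·614/(1240·44800) = -0.02211 mm
δ_BC = 18200·426/(388.1·44800) = 0.4459 mm
δ_CD = 18200·451/(769·44800) = 0.2383 mm
δ_DE = 18200·748/(265.4·44800) = 1.145 mm
δ = Σδ_i = 1.807 mm.

1.81 mm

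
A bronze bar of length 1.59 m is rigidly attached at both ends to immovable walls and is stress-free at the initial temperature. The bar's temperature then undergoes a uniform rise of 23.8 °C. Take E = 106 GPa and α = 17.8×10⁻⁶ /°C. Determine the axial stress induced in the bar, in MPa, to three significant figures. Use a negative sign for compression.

Free thermal expansion αLΔT = 17.8e-6 · 1590 · 23.8 = 0.6736 mm.
The walls impose strain ε = −(0.6736)/1590 = -4.2364e-04; σ = Eε = 106000 · -4.2364e-04 = -44.91 MPa.

-44.9 MPa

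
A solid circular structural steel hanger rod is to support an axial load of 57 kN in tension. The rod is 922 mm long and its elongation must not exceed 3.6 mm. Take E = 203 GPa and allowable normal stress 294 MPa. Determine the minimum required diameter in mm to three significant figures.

15.7 mm

Required area A ≥ P/σ_allow = 57000/294 = 193.9 mm².
For a solid circular section, d ≥ √(4A/π) = 15.71 mm.
Elongation limit: A ≥ PL/(Eδ_allow) = 57000·922/(203000·3.6) = 71.91 mm² ⇒ d ≥ 9.569 mm.
The stress limit governs.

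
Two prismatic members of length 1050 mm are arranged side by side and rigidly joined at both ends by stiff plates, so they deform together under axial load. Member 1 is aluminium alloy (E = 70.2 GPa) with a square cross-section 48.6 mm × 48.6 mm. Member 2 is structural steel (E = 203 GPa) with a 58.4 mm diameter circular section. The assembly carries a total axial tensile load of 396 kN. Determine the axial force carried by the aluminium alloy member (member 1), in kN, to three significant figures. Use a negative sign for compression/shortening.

92.5 kN

A_1 = 2362 mm².
A_2 = 2679 mm².
Equal strain + equilibrium ⇒ each member carries load in proportion to AE: A₁E₁ = 165800000 N, A₂E₂ = 543800000 N, ΣAE = 709600000 N.
F₁ = P·A₁E₁/ΣAE = 396000·165800000/709600000 = 92540 N.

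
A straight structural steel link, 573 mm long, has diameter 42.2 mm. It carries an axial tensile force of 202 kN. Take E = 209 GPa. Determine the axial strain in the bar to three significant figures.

A = 1399 mm².
σ = N/A = 144.4 MPa; ε = σ/E = 144.4/209000 = 6.910e-04.

6.91e-04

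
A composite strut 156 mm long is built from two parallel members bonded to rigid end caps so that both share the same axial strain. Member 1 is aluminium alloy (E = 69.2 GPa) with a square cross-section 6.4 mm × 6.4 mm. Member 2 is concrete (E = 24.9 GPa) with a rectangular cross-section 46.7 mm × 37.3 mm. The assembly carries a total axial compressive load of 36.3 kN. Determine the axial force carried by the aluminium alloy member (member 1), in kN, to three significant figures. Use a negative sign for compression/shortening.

-2.23 kN

A_1 = 40.96 mm².
A_2 = 1742 mm².
Equal strain + equilibrium ⇒ each member carries load in proportion to AE: A₁E₁ = 2834000 N, A₂E₂ = 43370000 N, ΣAE = 46210000 N.
F₁ = P·A₁E₁/ΣAE = -36300·2834000/46210000 = -2227 N.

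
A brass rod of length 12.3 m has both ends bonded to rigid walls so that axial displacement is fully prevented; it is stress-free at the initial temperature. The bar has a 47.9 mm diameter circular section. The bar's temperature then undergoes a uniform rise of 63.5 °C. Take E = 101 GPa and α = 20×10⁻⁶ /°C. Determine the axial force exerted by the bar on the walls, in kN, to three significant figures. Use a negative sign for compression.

-231 kN

Free thermal expansion αLΔT = 20e-6 · 12300 · 63.5 = 15.62 mm.
The walls impose strain ε = −(15.62)/12300 = -1.2700e-03; σ = Eε = 101000 · -1.2700e-03 = -128.3 MPa.
Wall reaction R = σ·A = -128.3·1802 = -231100 N = -231.1 kN.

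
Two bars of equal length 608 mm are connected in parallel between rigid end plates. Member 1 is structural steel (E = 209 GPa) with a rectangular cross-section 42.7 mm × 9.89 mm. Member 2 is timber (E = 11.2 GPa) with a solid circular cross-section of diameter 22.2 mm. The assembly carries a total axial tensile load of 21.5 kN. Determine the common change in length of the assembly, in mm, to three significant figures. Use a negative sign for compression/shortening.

A_1 = 422.3 mm².
A_2 = 387.1 mm².
Equal strain + equilibrium ⇒ each member carries load in proportion to AE: A₁E₁ = 88260000 N, A₂E₂ = 4335000 N, ΣAE = 92600000 N.
δ = PL/ΣAE = 21500·608/92600000 = 0.1412 mm.

0.141 mm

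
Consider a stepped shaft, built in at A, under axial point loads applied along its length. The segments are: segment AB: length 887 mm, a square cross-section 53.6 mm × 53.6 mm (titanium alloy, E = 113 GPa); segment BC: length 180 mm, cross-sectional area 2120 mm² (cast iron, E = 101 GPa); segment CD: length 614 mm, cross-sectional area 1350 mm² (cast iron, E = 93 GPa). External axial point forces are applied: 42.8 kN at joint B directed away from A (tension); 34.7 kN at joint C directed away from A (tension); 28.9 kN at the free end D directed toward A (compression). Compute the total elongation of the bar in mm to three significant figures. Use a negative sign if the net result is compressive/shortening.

Internal axial forces (sectioning from the free end, tension +): N_CD = -28.9 kN, N_BC = 5.8 kN, N_AB = 48.6 kN.
A_AB = 2873 mm².
δ_AB = 48600·887/(2873·113000) = 0.1328 mm
δ_BC = 5800·180/(2120·101000) = 0.004876 mm
δ_CD = -28900·614/(1350·93000) = -0.1413 mm
δ = Σδ_i = -0.003673 mm.

-0.00367 mm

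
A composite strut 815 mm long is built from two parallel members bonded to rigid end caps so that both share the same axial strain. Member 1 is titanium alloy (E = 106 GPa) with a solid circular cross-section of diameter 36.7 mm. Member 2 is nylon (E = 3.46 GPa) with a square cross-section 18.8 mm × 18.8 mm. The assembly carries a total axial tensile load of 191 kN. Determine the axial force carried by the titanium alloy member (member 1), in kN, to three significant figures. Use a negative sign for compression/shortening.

A_1 = 1058 mm².
A_2 = 353.4 mm².
Equal strain + equilibrium ⇒ each member carries load in proportion to AE: A₁E₁ = 112100000 N, A₂E₂ = 1223000 N, ΣAE = 113400000 N.
F₁ = P·A₁E₁/ΣAE = 191000·112100000/113400000 = 188900 N.

189 kN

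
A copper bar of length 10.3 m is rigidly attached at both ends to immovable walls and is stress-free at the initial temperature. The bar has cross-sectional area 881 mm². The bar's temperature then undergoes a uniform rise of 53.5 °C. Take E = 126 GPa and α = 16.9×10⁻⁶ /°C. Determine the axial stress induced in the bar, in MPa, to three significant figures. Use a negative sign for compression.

Free thermal expansion αLΔT = 16.9e-6 · 10300 · 53.5 = 9.313 mm.
The walls impose strain ε = −(9.313)/10300 = -9.0415e-04; σ = Eε = 126000 · -9.0415e-04 = -113.9 MPa.

-114 MPa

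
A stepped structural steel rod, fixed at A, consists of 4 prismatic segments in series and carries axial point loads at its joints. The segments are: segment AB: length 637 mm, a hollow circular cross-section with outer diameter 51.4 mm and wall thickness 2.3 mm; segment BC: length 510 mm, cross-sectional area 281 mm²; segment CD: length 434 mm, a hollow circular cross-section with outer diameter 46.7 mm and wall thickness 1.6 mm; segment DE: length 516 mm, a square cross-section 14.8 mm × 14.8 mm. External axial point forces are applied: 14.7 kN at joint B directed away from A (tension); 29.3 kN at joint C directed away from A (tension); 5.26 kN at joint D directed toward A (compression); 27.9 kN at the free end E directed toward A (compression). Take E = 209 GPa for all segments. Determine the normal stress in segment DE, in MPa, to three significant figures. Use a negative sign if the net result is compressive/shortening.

-127 MPa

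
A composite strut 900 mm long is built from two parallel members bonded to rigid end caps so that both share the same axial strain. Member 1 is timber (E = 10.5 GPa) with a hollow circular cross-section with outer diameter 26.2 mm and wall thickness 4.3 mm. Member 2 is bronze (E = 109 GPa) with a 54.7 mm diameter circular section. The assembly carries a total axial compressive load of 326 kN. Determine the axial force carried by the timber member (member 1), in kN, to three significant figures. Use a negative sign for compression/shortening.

-3.91 kN

A_1 = 295.8 mm².
A_2 = 2350 mm².
Equal strain + equilibrium ⇒ each member carries load in proportion to AE: A₁E₁ = 3106000 N, A₂E₂ = 256100000 N, ΣAE = 259300000 N.
F₁ = P·A₁E₁/ΣAE = -326000·3106000/259300000 = -3906 N.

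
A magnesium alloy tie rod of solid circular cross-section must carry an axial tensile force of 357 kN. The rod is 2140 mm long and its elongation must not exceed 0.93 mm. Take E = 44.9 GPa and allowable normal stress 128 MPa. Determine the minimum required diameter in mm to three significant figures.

Required area A ≥ P/σ_allow = 357000/128 = 2789 mm².
For a solid circular section, d ≥ √(4A/π) = 59.59 mm.
Elongation limit: A ≥ PL/(Eδ_allow) = 357000·2140/(44900·0.93) = 18300 mm² ⇒ d ≥ 152.6 mm.
The elongation limit governs.

153 mm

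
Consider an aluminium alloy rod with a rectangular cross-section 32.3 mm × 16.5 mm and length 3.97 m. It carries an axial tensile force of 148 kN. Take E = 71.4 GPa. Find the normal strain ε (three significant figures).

A = 532.9 mm².
σ = N/A = 277.7 MPa; ε = σ/E = 277.7/71400 = 3.889e-03.

0.00389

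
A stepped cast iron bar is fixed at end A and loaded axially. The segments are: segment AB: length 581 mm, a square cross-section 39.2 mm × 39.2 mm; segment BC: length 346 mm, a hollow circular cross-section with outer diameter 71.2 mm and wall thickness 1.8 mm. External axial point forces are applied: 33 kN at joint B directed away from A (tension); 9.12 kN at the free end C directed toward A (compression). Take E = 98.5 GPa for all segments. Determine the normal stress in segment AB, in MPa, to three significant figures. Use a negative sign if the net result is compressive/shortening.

15.5 MPa

Internal axial forces (sectioning from the free end, tension +): N_BC = -9.12 kN, N_AB = 23.88 kN.
A_AB = 1537 mm².
σ_AB = N_AB/A_AB = 23880/1537 = 15.54 MPa.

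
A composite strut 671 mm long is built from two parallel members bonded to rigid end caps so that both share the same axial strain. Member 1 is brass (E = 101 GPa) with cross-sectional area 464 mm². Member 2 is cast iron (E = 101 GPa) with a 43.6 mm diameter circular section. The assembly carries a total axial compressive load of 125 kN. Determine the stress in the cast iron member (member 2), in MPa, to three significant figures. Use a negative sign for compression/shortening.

A_2 = 1493 mm².
Equal strain + equilibrium ⇒ each member carries load in proportion to AE: A₁E₁ = 46860000 N, A₂E₂ = 150800000 N, ΣAE = 197700000 N.
σ₂ = P·E₂/ΣAE = -125000·101000/197700000 = -63.87 MPa.

-63.9 MPa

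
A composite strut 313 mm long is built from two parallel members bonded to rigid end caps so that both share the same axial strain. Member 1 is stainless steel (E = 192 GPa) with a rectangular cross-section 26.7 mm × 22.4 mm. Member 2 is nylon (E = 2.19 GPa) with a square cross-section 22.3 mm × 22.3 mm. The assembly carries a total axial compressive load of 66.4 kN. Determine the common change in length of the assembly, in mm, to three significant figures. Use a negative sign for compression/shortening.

A_1 = 598.1 mm².
A_2 = 497.3 mm².
Equal strain + equilibrium ⇒ each member carries load in proportion to AE: A₁E₁ = 114800000 N, A₂E₂ = 1089000 N, ΣAE = 115900000 N.
δ = PL/ΣAE = -66400·313/115900000 = -0.1793 mm.

-0.179 mm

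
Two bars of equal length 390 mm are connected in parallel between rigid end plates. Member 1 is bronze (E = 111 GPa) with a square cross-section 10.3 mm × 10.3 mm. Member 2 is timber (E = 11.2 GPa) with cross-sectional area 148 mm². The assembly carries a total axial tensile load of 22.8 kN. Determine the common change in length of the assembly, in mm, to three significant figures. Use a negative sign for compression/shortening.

0.662 mm

A_1 = 106.1 mm².
Equal strain + equilibrium ⇒ each member carries load in proportion to AE: A₁E₁ = 11780000 N, A₂E₂ = 1658000 N, ΣAE = 13430000 N.
δ = PL/ΣAE = 22800·390/13430000 = 0.6619 mm.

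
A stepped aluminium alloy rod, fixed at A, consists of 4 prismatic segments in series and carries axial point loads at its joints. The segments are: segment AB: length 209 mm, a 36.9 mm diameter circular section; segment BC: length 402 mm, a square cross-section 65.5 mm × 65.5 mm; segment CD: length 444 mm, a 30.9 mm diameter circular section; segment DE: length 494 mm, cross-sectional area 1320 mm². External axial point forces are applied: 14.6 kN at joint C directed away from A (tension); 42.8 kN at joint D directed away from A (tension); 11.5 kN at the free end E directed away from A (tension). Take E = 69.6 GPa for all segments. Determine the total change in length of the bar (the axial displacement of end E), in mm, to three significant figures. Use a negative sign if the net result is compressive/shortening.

0.810 mm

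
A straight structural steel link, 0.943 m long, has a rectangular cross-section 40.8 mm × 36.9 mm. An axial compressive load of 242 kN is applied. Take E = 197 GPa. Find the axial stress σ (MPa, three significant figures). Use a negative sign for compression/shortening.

-161 MPa

A = 1506 mm².
σ = N/A = -242000/1506 = -160.7 MPa.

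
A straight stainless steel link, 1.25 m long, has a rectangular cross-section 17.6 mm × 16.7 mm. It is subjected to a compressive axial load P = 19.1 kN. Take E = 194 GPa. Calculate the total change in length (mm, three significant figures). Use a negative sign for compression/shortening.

-0.419 mm

A = 293.9 mm².
δ_mech = NL/(AE) = -19100·1250/(293.9·194000) = -0.4187 mm.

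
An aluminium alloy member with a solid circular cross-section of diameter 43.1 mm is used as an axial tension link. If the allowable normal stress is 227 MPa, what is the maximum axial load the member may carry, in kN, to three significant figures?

331 kN

A = 1459 mm².
P_max = σ_allow · A = 227 · 1459 = 331200 N = 331.2 kN.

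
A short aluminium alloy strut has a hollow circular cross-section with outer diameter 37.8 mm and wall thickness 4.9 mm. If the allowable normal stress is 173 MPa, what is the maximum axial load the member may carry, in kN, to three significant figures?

A = 506.5 mm².
P_max = σ_allow · A = 173 · 506.5 = 87620 N = 87.62 kN.

87.6 kN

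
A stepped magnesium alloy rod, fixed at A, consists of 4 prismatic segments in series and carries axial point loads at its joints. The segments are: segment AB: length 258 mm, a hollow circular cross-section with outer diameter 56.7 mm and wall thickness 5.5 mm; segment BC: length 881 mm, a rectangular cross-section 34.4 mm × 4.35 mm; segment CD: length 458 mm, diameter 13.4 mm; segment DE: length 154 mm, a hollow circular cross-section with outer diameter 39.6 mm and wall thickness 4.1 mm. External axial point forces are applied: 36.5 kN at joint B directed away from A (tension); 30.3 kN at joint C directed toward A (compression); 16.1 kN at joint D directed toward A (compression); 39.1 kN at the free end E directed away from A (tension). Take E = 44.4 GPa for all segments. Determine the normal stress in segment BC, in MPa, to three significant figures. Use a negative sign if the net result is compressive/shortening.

Internal axial forces (sectioning from the free end, tension +): N_DE = 39.1 kN, N_CD = 23 kN, N_BC = -7.3 kN, N_AB = 29.2 kN.
A_BC = 149.6 mm².
σ_BC = N_BC/A_BC = -7300/149.6 = -48.78 MPa.

-48.8 MPa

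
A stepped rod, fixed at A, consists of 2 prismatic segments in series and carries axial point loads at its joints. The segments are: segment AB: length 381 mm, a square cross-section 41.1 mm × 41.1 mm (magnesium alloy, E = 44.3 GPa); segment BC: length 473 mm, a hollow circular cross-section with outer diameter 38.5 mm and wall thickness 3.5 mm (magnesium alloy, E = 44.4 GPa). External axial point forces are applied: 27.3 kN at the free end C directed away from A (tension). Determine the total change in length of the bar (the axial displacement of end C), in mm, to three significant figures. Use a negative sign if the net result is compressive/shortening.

Internal axial forces (sectioning from the free end, tension +): N_BC = 27.3 kN, N_AB = 27.3 kN.
A_AB = 1689 mm².
A_BC = 384.8 mm².
δ_AB = 27300·381/(1689·44300) = 0.139 mm
δ_BC = 27300·473/(384.8·44400) = 0.7557 mm
δ = Σδ_i = 0.8947 mm.

0.895 mm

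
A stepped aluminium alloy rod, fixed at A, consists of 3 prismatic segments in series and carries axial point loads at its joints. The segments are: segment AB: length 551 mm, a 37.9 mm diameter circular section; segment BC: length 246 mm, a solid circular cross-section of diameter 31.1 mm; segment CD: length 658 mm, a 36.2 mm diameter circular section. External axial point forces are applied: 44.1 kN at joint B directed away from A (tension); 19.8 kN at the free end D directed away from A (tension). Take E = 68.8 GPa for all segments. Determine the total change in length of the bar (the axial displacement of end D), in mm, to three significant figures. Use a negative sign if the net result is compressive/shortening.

0.731 mm

Internal axial forces (sectioning from the free end, tension +): N_CD = 19.8 kN, N_BC = 19.8 kN, N_AB = 63.9 kN.
A_AB = 1128 mm².
A_BC = 759.6 mm².
A_CD = 1029 mm².
δ_AB = 63900·551/(1128·68800) = 0.4536 mm
δ_BC = 19800·246/(759.6·68800) = 0.0932 mm
δ_CD = 19800·658/(1029·68800) = 0.184 mm
δ = Σδ_i = 0.7308 mm.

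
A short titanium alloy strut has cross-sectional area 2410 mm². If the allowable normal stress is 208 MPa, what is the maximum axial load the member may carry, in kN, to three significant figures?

501 kN

P_max = σ_allow · A = 208 · 2410 = 501300 N = 501.3 kN.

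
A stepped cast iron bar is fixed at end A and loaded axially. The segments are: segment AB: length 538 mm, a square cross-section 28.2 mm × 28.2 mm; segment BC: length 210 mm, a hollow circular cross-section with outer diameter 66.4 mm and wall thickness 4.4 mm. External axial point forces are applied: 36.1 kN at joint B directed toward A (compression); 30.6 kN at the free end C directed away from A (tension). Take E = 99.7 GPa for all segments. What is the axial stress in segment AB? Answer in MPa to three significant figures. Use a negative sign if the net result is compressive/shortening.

-6.92 MPa

Internal axial forces (sectioning from the free end, tension +): N_BC = 30.6 kN, N_AB = -5.5 kN.
A_AB = 795.2 mm².
σ_AB = N_AB/A_AB = -5500/795.2 = -6.916 MPa.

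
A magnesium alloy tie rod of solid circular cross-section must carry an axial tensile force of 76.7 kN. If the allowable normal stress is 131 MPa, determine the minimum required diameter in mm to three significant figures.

27.3 mm

Required area A ≥ P/σ_allow = 76700/131 = 585.5 mm².
For a solid circular section, d ≥ √(4A/π) = 27.3 mm.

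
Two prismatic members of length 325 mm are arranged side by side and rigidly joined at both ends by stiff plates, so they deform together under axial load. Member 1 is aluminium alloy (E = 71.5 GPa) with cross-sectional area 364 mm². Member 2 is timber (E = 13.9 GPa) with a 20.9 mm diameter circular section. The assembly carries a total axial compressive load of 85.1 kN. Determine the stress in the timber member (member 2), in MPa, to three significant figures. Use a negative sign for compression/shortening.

A_2 = 343.1 mm².
Equal strain + equilibrium ⇒ each member carries load in proportion to AE: A₁E₁ = 26030000 N, A₂E₂ = 4769000 N, ΣAE = 30790000 N.
σ₂ = P·E₂/ΣAE = -85100·13900/30790000 = -38.41 MPa.

-38.4 MPa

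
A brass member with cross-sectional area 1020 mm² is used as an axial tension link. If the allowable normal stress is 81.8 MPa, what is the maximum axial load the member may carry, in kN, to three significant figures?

83.4 kN

P_max = σ_allow · A = 81.8 · 1020 = 83440 N = 83.44 kN.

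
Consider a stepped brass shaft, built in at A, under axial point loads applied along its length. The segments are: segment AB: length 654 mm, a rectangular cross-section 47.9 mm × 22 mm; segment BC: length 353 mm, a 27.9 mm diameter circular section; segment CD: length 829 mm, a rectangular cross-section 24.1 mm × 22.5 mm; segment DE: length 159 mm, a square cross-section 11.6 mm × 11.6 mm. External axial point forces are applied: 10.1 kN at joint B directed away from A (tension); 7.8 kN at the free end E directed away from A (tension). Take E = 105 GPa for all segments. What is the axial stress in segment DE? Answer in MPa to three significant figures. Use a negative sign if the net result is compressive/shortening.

Internal axial forces (sectioning from the free end, tension +): N_DE = 7.8 kN, N_CD = 7.8 kN, N_BC = 7.8 kN, N_AB = 17.9 kN.
A_DE = 134.6 mm².
σ_DE = N_DE/A_DE = 7800/134.6 = 57.97 MPa.

58.0 MPa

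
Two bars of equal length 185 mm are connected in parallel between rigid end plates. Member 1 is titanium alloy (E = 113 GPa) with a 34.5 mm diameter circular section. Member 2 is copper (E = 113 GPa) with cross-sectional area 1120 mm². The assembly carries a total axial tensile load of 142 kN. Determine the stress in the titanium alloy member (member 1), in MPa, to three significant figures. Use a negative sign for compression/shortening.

69.1 MPa

A_1 = 934.8 mm².
Equal strain + equilibrium ⇒ each member carries load in proportion to AE: A₁E₁ = 105600000 N, A₂E₂ = 126600000 N, ΣAE = 232200000 N.
σ₁ = P·E₁/ΣAE = 142000·113000/232200000 = 69.11 MPa.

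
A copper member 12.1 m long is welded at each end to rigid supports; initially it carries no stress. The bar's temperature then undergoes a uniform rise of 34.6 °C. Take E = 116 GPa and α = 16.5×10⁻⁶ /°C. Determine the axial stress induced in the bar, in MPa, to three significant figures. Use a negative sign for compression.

-66.2 MPa

Free thermal expansion αLΔT = 16.5e-6 · 12100 · 34.6 = 6.908 mm.
The walls impose strain ε = −(6.908)/12100 = -5.7090e-04; σ = Eε = 116000 · -5.7090e-04 = -66.22 MPa.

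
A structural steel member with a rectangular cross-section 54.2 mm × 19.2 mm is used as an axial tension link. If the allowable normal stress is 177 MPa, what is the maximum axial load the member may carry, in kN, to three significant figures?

A = 1041 mm².
P_max = σ_allow · A = 177 · 1041 = 184200 N = 184.2 kN.

184 kN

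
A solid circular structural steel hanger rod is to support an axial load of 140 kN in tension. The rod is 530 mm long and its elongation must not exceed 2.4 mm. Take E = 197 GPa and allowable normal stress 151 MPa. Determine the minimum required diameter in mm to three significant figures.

Required area A ≥ P/σ_allow = 140000/151 = 927.2 mm².
For a solid circular section, d ≥ √(4A/π) = 34.36 mm.
Elongation limit: A ≥ PL/(Eδ_allow) = 140000·530/(197000·2.4) = 156.9 mm² ⇒ d ≥ 14.14 mm.
The stress limit governs.

34.4 mm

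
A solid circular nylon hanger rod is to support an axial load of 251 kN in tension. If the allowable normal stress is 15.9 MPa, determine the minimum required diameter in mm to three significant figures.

142 mm

Required area A ≥ P/σ_allow = 251000/15.9 = 15790 mm².
For a solid circular section, d ≥ √(4A/π) = 141.8 mm.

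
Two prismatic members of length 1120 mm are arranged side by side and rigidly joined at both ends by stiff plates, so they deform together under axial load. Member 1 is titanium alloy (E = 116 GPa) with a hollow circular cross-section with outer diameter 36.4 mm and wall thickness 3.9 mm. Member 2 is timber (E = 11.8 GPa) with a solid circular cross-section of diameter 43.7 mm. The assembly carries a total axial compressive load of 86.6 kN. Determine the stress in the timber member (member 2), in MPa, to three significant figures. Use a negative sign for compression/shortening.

-16.0 MPa

A_1 = 398.2 mm².
A_2 = 1500 mm².
Equal strain + equilibrium ⇒ each member carries load in proportion to AE: A₁E₁ = 46190000 N, A₂E₂ = 17700000 N, ΣAE = 63890000 N.
σ₂ = P·E₂/ΣAE = -86600·11800/63890000 = -15.99 MPa.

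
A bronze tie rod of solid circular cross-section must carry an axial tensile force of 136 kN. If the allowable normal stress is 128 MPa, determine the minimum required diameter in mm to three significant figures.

Required area A ≥ P/σ_allow = 136000/128 = 1062 mm².
For a solid circular section, d ≥ √(4A/π) = 36.78 mm.

36.8 mm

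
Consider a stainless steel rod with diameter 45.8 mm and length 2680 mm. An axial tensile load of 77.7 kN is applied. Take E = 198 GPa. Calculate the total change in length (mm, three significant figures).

A = 1647 mm².
δ_mech = NL/(AE) = 77700·2680/(1647·198000) = 0.6384 mm.

0.638 mm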